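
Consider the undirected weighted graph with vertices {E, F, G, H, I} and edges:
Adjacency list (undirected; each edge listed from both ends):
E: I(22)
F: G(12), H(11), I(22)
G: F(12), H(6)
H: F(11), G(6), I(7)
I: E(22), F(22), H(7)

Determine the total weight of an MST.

46

Kruskal: consider edges lightest-first.
G-H (6): add. Components now {E} {F} {G,H} {I}
H-I (7): add. Components now {E} {F} {G,H,I}
F-H (11): add. Components now {E} {F,G,H,I}
F-G (12): skip — F and G already connected.
E-I (22): add. Components now {E,F,G,H,I}
MST edges: G-H, H-I, F-H, E-I; total weight 6+7+11+22 = 46.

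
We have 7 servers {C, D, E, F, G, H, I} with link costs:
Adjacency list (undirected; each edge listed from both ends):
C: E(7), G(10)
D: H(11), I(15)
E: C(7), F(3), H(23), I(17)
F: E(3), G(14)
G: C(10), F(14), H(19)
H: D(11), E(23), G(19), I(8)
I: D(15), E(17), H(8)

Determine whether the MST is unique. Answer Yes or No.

Yes

Kruskal: consider edges lightest-first.
E—F (3): add — endpoints in different components.
C—E (7): add — endpoints in different components.
H—I (8): add — endpoints in different components.
C—G (10): add — endpoints in different components.
D—H (11): add — endpoints in different components.
F—G (14): skip — F and G already connected.
D—I (15): skip — D and I already connected.
E—I (17): add — endpoints in different components.
Every non-tree edge has weight strictly greater than the heaviest edge on the tree path between its endpoints, so the MST is unique.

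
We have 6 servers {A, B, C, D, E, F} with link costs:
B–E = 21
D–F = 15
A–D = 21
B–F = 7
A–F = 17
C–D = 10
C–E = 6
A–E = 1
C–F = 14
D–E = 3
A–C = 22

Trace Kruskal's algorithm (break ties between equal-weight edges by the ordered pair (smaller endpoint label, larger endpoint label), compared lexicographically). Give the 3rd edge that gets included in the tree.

Kruskal's algorithm — process edges by increasing weight (ties by edge label):
A–E (1): add. Components now {A,E} {B} {C} {D} {F}
D–E (3): add. Components now {A,D,E} {B} {C} {F}
C–E (6): add. Components now {A,C,D,E} {B} {F}
B–F (7): add. Components now {A,C,D,E} {B,F}
C–D (10): skip — C and D already connected.
C–F (14): add. Components now {A,B,C,D,E,F}
The 3rd edge added is C–E.

C-E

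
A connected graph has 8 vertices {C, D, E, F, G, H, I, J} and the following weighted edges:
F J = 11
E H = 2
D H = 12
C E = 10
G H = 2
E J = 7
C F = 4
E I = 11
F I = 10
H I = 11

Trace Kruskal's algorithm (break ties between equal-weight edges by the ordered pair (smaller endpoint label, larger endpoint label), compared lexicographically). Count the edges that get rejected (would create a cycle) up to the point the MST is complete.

Kruskal: consider edges lightest-first.
E H (2): add — endpoints in different components.
G H (2): add — endpoints in different components.
C F (4): add — endpoints in different components.
E J (7): add — endpoints in different components.
C E (10): add — endpoints in different components.
F I (10): add — endpoints in different components.
E I (11): skip — E and I already connected.
F J (11): skip — F and J already connected.
H I (11): skip — H and I already connected.
D H (12): add — endpoints in different components.
Edges rejected before the tree was complete: 3.

3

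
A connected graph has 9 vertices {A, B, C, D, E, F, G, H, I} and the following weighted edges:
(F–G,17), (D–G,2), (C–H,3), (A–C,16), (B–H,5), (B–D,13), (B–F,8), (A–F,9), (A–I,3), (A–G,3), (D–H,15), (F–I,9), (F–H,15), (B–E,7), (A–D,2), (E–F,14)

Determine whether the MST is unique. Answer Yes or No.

No

Kruskal's algorithm — process edges by increasing weight (ties by edge label):
A–D (2): add — endpoints in different components.
D–G (2): add — endpoints in different components.
A–G (3): skip — A and G already connected.
A–I (3): add — endpoints in different components.
C–H (3): add — endpoints in different components.
B–H (5): add — endpoints in different components.
B–E (7): add — endpoints in different components.
B–F (8): add — endpoints in different components.
A–F (9): add — endpoints in different components.
Non-tree edge F–I has weight 9, equal to the heaviest edge on its tree cycle — swapping gives another MST of the same weight. Not unique.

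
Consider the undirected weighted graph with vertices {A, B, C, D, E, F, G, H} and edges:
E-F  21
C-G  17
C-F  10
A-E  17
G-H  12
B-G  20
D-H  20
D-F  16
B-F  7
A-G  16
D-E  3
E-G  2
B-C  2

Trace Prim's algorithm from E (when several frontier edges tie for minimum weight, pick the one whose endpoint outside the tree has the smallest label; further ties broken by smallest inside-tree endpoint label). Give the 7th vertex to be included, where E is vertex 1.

Grow the tree from E using Prim:
Step 1: cheapest edge leaving the tree is E-G (2); add G.
Step 2: cheapest edge leaving the tree is D-E (3); add D.
Step 3: cheapest edge leaving the tree is G-H (12); add H.
Step 4: cheapest edge leaving the tree is A-G (16); add A.
Step 5: cheapest edge leaving the tree is D-F (16); add F.
Step 6: cheapest edge leaving the tree is B-F (7); add B.
Step 7: cheapest edge leaving the tree is B-C (2); add C.
Vertex order: E, G, D, H, A, F, B, C. The 7th vertex is B.

B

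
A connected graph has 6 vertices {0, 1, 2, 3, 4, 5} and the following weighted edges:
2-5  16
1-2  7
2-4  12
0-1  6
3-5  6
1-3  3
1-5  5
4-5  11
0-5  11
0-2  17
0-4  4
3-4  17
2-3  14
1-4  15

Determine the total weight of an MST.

Kruskal's algorithm — process edges by increasing weight (ties by edge label):
1-3 (3): add. Components now {0} {1,3} {2} {4} {5}
0-4 (4): add. Components now {0,4} {1,3} {2} {5}
1-5 (5): add. Components now {0,4} {1,3,5} {2}
0-1 (6): add. Components now {0,1,3,4,5} {2}
3-5 (6): skip — 3 and 5 already connected.
1-2 (7): add. Components now {0,1,2,3,4,5}
MST edges: 1-3, 0-4, 1-5, 0-1, 1-2; total weight 3+4+5+6+7 = 25.

25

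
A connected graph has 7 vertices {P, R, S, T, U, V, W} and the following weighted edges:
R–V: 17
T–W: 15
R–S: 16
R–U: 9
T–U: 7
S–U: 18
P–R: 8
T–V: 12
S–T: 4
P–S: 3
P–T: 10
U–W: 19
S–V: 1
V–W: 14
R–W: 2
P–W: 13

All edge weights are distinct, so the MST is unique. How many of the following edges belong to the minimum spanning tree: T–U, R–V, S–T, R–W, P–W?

3

Kruskal: consider edges lightest-first.
S–V (1): add. Components now {S,V} {R} {T} {W} {P} {U}
R–W (2): add. Components now {S,V} {R,W} {T} {P} {U}
P–S (3): add. Components now {P,S,V} {R,W} {T} {U}
S–T (4): add. Components now {P,S,T,V} {R,W} {U}
T–U (7): add. Components now {P,S,T,U,V} {R,W}
P–R (8): add. Components now {P,R,S,T,U,V,W}
MST edge set: {S–V, R–W, P–S, S–T, T–U, P–R}.
Of the listed edges, {T–U, S–T, R–W} are in the MST → 3.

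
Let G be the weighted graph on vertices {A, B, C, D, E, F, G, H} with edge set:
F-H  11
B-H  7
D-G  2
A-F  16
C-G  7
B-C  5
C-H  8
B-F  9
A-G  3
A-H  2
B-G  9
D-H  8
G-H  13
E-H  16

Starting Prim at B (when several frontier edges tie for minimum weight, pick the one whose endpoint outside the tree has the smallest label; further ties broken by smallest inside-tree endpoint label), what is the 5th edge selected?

Prim's algorithm from B:
Step 1: cheapest edge leaving the tree is B-C (5); add C.
Step 2: cheapest edge leaving the tree is C-G (7); add G.
Step 3: cheapest edge leaving the tree is D-G (2); add D.
Step 4: cheapest edge leaving the tree is A-G (3); add A.
Step 5: cheapest edge leaving the tree is A-H (2); add H.
Step 6: cheapest edge leaving the tree is B-F (9); add F.
Step 7: cheapest edge leaving the tree is E-H (16); add E.
The 5th edge added is A-H.

A-H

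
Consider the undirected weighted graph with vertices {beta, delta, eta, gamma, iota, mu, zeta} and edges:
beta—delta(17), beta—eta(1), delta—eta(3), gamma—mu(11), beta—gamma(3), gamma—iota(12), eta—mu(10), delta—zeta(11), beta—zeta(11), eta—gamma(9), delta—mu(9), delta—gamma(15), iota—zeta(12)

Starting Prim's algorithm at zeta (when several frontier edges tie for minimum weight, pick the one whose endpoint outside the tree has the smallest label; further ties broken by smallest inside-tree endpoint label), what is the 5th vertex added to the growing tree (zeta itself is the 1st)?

Prim's algorithm from zeta:
Step 1: cheapest edge leaving the tree is beta—zeta (11); add beta.
Step 2: cheapest edge leaving the tree is beta—eta (1); add eta.
Step 3: cheapest edge leaving the tree is delta—eta (3); add delta.
Step 4: cheapest edge leaving the tree is beta—gamma (3); add gamma.
Step 5: cheapest edge leaving the tree is delta—mu (9); add mu.
Step 6: cheapest edge leaving the tree is gamma—iota (12); add iota.
Vertex order: zeta, beta, eta, delta, gamma, mu, iota. The 5th vertex is gamma.

gamma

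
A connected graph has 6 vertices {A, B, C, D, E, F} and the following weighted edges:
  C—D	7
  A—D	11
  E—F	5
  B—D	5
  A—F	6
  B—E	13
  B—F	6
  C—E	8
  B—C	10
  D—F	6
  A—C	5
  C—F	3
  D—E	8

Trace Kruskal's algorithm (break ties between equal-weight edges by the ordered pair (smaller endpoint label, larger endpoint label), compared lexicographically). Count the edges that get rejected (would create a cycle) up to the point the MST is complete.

1

Kruskal's algorithm — process edges by increasing weight (ties by edge label):
C—F (3): add — endpoints in different components.
A—C (5): add — endpoints in different components.
B—D (5): add — endpoints in different components.
E—F (5): add — endpoints in different components.
A—F (6): skip — A and F already connected.
B—F (6): add — endpoints in different components.
Edges rejected before the tree was complete: 1.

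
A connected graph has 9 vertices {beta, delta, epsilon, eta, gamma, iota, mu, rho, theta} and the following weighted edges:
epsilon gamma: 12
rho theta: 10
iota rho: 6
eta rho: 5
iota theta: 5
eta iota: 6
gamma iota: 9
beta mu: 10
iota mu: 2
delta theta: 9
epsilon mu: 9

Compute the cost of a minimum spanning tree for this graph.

Grow the tree from mu using Prim:
Step 1: cheapest edge leaving the tree is iota mu (2); add iota.
Step 2: cheapest edge leaving the tree is iota theta (5); add theta.
Step 3: cheapest edge leaving the tree is eta iota (6); add eta.
Step 4: cheapest edge leaving the tree is eta rho (5); add rho.
Step 5: cheapest edge leaving the tree is delta theta (9); add delta.
Step 6: cheapest edge leaving the tree is epsilon mu (9); add epsilon.
Step 7: cheapest edge leaving the tree is gamma iota (9); add gamma.
Step 8: cheapest edge leaving the tree is beta mu (10); add beta.
MST edges: iota mu, iota theta, eta iota, eta rho, delta theta, epsilon mu, gamma iota, beta mu; total weight 2+5+6+5+9+9+9+10 = 55.

55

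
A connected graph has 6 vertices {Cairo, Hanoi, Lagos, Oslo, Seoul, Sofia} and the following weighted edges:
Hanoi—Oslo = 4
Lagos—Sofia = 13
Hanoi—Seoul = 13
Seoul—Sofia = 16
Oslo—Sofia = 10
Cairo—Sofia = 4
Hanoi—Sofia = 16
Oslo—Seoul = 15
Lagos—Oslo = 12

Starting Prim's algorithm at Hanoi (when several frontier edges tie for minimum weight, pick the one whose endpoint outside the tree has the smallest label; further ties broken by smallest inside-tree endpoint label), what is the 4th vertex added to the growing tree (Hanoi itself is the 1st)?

Prim, starting at Hanoi.
Step 1: cheapest edge leaving the tree is Hanoi—Oslo (4); add Oslo.
Step 2: cheapest edge leaving the tree is Oslo—Sofia (10); add Sofia.
Step 3: cheapest edge leaving the tree is Cairo—Sofia (4); add Cairo.
Step 4: cheapest edge leaving the tree is Lagos—Oslo (12); add Lagos.
Step 5: cheapest edge leaving the tree is Hanoi—Seoul (13); add Seoul.
Vertex order: Hanoi, Oslo, Sofia, Cairo, Lagos, Seoul. The 4th vertex is Cairo.

Cairo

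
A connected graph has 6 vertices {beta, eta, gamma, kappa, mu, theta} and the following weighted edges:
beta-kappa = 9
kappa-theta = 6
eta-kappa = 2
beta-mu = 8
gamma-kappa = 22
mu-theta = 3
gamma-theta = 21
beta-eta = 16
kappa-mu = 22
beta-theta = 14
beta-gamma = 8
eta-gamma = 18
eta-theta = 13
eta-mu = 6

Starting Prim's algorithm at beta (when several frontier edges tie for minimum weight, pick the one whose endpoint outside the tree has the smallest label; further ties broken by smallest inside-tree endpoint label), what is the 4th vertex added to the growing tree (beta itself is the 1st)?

Prim's algorithm from beta:
Step 1: frontier [beta-gamma 8, beta-mu 8, beta-kappa 9, beta-theta 14, beta-eta 16] → take beta-gamma (8); add gamma.
Step 2: frontier [beta-mu 8, beta-kappa 9, beta-theta 14, beta-eta 16, eta-gamma 18, gamma-theta 21, gamma-kappa 22] → take beta-mu (8); add mu.
Step 3: frontier [beta-kappa 9, beta-theta 14, beta-eta 16, eta-gamma 18, gamma-theta 21, gamma-kappa 22, mu-theta 3, eta-mu 6, kappa-mu 22] → take mu-theta (3); add theta.
Step 4: frontier [beta-kappa 9, beta-eta 16, eta-gamma 18, gamma-kappa 22, eta-mu 6, kappa-mu 22, kappa-theta 6, eta-theta 13] → take eta-mu (6); add eta.
Step 5: frontier [beta-kappa 9, eta-kappa 2, gamma-kappa 22, kappa-mu 22, kappa-theta 6] → take eta-kappa (2); add kappa.
Vertex order: beta, gamma, mu, theta, eta, kappa. The 4th vertex is theta.

theta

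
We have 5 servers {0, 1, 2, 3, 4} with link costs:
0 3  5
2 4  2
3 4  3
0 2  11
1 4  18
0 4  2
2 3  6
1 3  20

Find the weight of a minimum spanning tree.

Grow the tree from 4 using Prim:
Step 1: frontier [0 4 2, 2 4 2, 3 4 3, 1 4 18] → take 0 4 (2); add 0.
Step 2: frontier [0 3 5, 0 2 11, 2 4 2, 3 4 3, 1 4 18] → take 2 4 (2); add 2.
Step 3: frontier [0 3 5, 2 3 6, 3 4 3, 1 4 18] → take 3 4 (3); add 3.
Step 4: frontier [1 3 20, 1 4 18] → take 1 4 (18); add 1.
MST edges: 0 4, 2 4, 3 4, 1 4; total weight 2+2+3+18 = 25.

25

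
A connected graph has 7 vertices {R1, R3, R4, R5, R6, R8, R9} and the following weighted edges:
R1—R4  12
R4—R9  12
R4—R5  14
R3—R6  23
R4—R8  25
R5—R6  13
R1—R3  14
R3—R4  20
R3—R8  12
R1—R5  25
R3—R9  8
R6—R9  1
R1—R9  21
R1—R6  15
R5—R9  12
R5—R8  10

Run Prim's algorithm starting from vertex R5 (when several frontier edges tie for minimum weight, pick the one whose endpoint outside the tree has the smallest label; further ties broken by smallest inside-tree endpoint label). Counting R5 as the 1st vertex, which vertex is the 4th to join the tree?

R9

Grow the tree from R5 using Prim:
Step 1: cheapest edge leaving the tree is R5—R8 (10); add R8.
Step 2: cheapest edge leaving the tree is R3—R8 (12); add R3.
Step 3: cheapest edge leaving the tree is R3—R9 (8); add R9.
Step 4: cheapest edge leaving the tree is R6—R9 (1); add R6.
Step 5: cheapest edge leaving the tree is R4—R9 (12); add R4.
Step 6: cheapest edge leaving the tree is R1—R4 (12); add R1.
Vertex order: R5, R8, R3, R9, R6, R4, R1. The 4th vertex is R9.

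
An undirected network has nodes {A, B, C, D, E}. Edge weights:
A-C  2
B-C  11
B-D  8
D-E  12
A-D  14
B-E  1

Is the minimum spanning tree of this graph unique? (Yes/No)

Yes

Kruskal's algorithm — process edges by increasing weight (ties by edge label):
B-E (1): add — endpoints in different components.
A-C (2): add — endpoints in different components.
B-D (8): add — endpoints in different components.
B-C (11): add — endpoints in different components.
Every non-tree edge has weight strictly greater than the heaviest edge on the tree path between its endpoints, so the MST is unique.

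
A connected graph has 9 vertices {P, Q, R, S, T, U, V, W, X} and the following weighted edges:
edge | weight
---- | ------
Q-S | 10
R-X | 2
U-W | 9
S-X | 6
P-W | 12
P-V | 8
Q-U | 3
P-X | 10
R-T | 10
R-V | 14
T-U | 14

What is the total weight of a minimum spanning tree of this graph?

58

Grow the tree from V using Prim:
Step 1: cheapest edge leaving the tree is P-V (8); add P.
Step 2: cheapest edge leaving the tree is P-X (10); add X.
Step 3: cheapest edge leaving the tree is R-X (2); add R.
Step 4: cheapest edge leaving the tree is S-X (6); add S.
Step 5: cheapest edge leaving the tree is Q-S (10); add Q.
Step 6: cheapest edge leaving the tree is Q-U (3); add U.
Step 7: cheapest edge leaving the tree is U-W (9); add W.
Step 8: cheapest edge leaving the tree is R-T (10); add T.
MST edges: P-V, P-X, R-X, S-X, Q-S, Q-U, U-W, R-T; total weight 8+10+2+6+10+3+9+10 = 58.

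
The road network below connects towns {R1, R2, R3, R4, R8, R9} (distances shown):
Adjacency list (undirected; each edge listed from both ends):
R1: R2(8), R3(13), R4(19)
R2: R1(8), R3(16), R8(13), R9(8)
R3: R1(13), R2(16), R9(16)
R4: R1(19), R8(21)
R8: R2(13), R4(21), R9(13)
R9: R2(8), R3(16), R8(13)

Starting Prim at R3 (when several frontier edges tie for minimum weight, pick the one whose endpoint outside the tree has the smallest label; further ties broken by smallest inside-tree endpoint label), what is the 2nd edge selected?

Prim, starting at R3.
Step 1: cheapest edge leaving the tree is R1–R3 (13); add R1.
Step 2: cheapest edge leaving the tree is R1–R2 (8); add R2.
Step 3: cheapest edge leaving the tree is R2–R9 (8); add R9.
Step 4: cheapest edge leaving the tree is R2–R8 (13); add R8.
Step 5: cheapest edge leaving the tree is R1–R4 (19); add R4.
The 2nd edge added is R1–R2.

R1-R2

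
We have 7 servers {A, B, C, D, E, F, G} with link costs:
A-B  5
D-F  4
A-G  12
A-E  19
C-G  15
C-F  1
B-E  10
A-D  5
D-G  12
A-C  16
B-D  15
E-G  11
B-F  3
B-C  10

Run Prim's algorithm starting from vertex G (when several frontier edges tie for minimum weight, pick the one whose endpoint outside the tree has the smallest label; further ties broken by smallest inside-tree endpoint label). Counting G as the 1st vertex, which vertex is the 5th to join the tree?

Prim's algorithm from G:
Step 1: frontier [E-G 11, A-G 12, D-G 12, C-G 15] → take E-G (11); add E.
Step 2: frontier [B-E 10, A-E 19, A-G 12, D-G 12, C-G 15] → take B-E (10); add B.
Step 3: frontier [B-F 3, A-B 5, B-C 10, B-D 15, A-E 19, A-G 12, D-G 12, C-G 15] → take B-F (3); add F.
Step 4: frontier [A-B 5, B-C 10, B-D 15, A-E 19, C-F 1, D-F 4, A-G 12, D-G 12, C-G 15] → take C-F (1); add C.
Step 5: frontier [A-B 5, B-D 15, A-C 16, A-E 19, D-F 4, A-G 12, D-G 12] → take D-F (4); add D.
Step 6: frontier [A-B 5, A-C 16, A-D 5, A-E 19, A-G 12] → take A-B (5); add A.
Vertex order: G, E, B, F, C, D, A. The 5th vertex is C.

C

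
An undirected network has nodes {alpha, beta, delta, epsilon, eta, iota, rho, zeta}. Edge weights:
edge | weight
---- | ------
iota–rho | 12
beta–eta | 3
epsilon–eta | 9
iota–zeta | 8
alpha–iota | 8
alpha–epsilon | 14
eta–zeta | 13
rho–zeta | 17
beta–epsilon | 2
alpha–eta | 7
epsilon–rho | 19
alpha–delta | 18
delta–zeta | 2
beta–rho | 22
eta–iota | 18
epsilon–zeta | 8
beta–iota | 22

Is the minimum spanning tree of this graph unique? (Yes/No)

Kruskal: consider edges lightest-first.
beta–epsilon (2): add — endpoints in different components.
delta–zeta (2): add — endpoints in different components.
beta–eta (3): add — endpoints in different components.
alpha–eta (7): add — endpoints in different components.
alpha–iota (8): add — endpoints in different components.
epsilon–zeta (8): add — endpoints in different components.
iota–zeta (8): skip — zeta and iota already connected.
epsilon–eta (9): skip — epsilon and eta already connected.
iota–rho (12): add — endpoints in different components.
Non-tree edge iota–zeta has weight 8, equal to the heaviest edge on its tree cycle — swapping gives another MST of the same weight. Not unique.

No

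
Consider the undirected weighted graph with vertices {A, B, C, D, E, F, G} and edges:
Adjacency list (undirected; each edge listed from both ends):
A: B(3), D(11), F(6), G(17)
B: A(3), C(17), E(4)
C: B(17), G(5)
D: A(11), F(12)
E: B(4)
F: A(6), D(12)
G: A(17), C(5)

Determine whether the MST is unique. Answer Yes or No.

Sort edges by weight, then run Kruskal:
A B (3): add — endpoints in different components.
B E (4): add — endpoints in different components.
C G (5): add — endpoints in different components.
A F (6): add — endpoints in different components.
A D (11): add — endpoints in different components.
D F (12): skip — D and F already connected.
A G (17): add — endpoints in different components.
Non-tree edge B C has weight 17, equal to the heaviest edge on its tree cycle — swapping gives another MST of the same weight. Not unique.

No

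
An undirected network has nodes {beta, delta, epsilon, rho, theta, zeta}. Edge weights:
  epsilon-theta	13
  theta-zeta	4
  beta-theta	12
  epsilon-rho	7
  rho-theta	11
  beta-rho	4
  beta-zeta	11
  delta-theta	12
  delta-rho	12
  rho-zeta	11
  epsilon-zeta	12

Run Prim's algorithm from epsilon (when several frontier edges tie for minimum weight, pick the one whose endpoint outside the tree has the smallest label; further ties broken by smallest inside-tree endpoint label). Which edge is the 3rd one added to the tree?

Prim's algorithm from epsilon:
Step 1: cheapest edge leaving the tree is epsilon-rho (7); add rho.
Step 2: cheapest edge leaving the tree is beta-rho (4); add beta.
Step 3: cheapest edge leaving the tree is rho-theta (11); add theta.
Step 4: cheapest edge leaving the tree is theta-zeta (4); add zeta.
Step 5: cheapest edge leaving the tree is delta-rho (12); add delta.
The 3rd edge added is rho-theta.

rho-theta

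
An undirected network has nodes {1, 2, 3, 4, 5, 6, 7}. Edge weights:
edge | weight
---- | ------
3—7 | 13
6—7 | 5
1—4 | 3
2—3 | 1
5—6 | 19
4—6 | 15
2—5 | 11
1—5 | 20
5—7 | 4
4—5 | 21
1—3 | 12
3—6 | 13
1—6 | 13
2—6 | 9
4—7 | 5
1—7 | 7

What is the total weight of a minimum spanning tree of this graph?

Kruskal: consider edges lightest-first.
2—3 (1): add. Components now {1} {2,3} {4} {5} {6} {7}
1—4 (3): add. Components now {1,4} {2,3} {5} {6} {7}
5—7 (4): add. Components now {1,4} {2,3} {5,7} {6}
4—7 (5): add. Components now {1,4,5,7} {2,3} {6}
6—7 (5): add. Components now {1,4,5,6,7} {2,3}
1—7 (7): skip — 1 and 7 already connected.
2—6 (9): add. Components now {1,2,3,4,5,6,7}
MST edges: 2—3, 1—4, 5—7, 4—7, 6—7, 2—6; total weight 1+3+4+5+5+9 = 27.

27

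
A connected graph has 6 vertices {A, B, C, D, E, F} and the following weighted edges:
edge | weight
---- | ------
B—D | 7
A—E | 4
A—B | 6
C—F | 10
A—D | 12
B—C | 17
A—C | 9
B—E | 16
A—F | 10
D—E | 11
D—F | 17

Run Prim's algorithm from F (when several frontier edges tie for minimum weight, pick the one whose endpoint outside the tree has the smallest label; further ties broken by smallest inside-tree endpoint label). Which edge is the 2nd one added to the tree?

Grow the tree from F using Prim:
Step 1: cheapest edge leaving the tree is A—F (10); add A.
Step 2: cheapest edge leaving the tree is A—E (4); add E.
Step 3: cheapest edge leaving the tree is A—B (6); add B.
Step 4: cheapest edge leaving the tree is B—D (7); add D.
Step 5: cheapest edge leaving the tree is A—C (9); add C.
The 2nd edge added is A—E.

A-E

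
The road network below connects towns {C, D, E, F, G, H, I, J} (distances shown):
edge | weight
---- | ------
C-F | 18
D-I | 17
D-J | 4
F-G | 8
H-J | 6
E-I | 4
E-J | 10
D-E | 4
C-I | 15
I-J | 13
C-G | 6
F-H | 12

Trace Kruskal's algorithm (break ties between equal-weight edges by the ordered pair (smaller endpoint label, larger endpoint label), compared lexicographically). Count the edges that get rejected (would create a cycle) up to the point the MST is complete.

Sort edges by weight, then run Kruskal:
D-E (4): add — endpoints in different components.
D-J (4): add — endpoints in different components.
E-I (4): add — endpoints in different components.
C-G (6): add — endpoints in different components.
H-J (6): add — endpoints in different components.
F-G (8): add — endpoints in different components.
E-J (10): skip — E and J already connected.
F-H (12): add — endpoints in different components.
Edges rejected before the tree was complete: 1.

1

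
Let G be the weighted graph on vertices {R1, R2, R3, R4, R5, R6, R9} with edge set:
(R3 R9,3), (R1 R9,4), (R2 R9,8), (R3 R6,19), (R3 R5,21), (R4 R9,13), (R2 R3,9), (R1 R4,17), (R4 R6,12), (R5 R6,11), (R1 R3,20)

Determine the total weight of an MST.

51

Sort edges by weight, then run Kruskal:
R3 R9 (3): add — endpoints in different components.
R1 R9 (4): add — endpoints in different components.
R2 R9 (8): add — endpoints in different components.
R2 R3 (9): skip — R2 and R3 already connected.
R5 R6 (11): add — endpoints in different components.
R4 R6 (12): add — endpoints in different components.
R4 R9 (13): add — endpoints in different components.
MST edges: R3 R9, R1 R9, R2 R9, R5 R6, R4 R6, R4 R9; total weight 3+4+8+11+12+13 = 51.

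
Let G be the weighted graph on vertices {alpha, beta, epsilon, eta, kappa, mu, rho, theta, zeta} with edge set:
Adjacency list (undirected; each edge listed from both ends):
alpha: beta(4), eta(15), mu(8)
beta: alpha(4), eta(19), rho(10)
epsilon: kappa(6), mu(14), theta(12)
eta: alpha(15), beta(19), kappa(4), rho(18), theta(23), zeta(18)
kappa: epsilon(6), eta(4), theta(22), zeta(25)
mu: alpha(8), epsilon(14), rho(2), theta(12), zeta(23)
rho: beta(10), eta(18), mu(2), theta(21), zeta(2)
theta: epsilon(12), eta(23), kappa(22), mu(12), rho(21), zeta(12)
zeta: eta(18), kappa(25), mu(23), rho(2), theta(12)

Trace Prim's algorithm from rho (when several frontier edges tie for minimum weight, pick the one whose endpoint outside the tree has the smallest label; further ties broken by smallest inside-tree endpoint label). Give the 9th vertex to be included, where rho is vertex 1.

eta

Prim, starting at rho.
Step 1: cheapest edge leaving the tree is mu—rho (2); add mu.
Step 2: cheapest edge leaving the tree is rho—zeta (2); add zeta.
Step 3: cheapest edge leaving the tree is alpha—mu (8); add alpha.
Step 4: cheapest edge leaving the tree is alpha—beta (4); add beta.
Step 5: cheapest edge leaving the tree is mu—theta (12); add theta.
Step 6: cheapest edge leaving the tree is epsilon—theta (12); add epsilon.
Step 7: cheapest edge leaving the tree is epsilon—kappa (6); add kappa.
Step 8: cheapest edge leaving the tree is eta—kappa (4); add eta.
Vertex order: rho, mu, zeta, alpha, beta, theta, epsilon, kappa, eta. The 9th vertex is eta.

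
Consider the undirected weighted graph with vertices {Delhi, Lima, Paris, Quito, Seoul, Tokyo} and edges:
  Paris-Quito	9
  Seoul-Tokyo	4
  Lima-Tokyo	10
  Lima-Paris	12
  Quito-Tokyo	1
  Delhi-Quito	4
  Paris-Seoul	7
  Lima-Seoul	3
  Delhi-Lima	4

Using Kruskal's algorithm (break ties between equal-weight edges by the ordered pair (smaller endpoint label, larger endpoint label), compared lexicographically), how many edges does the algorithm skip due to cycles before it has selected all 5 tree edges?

Sort edges by weight, then run Kruskal:
Quito-Tokyo (1): add — endpoints in different components.
Lima-Seoul (3): add — endpoints in different components.
Delhi-Lima (4): add — endpoints in different components.
Delhi-Quito (4): add — endpoints in different components.
Seoul-Tokyo (4): skip — Seoul and Tokyo already connected.
Paris-Seoul (7): add — endpoints in different components.
Edges rejected before the tree was complete: 1.

1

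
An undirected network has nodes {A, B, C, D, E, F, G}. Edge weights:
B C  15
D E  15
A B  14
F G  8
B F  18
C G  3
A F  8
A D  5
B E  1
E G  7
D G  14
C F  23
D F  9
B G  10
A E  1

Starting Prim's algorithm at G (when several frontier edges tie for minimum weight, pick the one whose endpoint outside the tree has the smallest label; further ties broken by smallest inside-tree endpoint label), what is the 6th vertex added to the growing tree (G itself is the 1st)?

Prim, starting at G.
Step 1: cheapest edge leaving the tree is C G (3); add C.
Step 2: cheapest edge leaving the tree is E G (7); add E.
Step 3: cheapest edge leaving the tree is A E (1); add A.
Step 4: cheapest edge leaving the tree is B E (1); add B.
Step 5: cheapest edge leaving the tree is A D (5); add D.
Step 6: cheapest edge leaving the tree is A F (8); add F.
Vertex order: G, C, E, A, B, D, F. The 6th vertex is D.

D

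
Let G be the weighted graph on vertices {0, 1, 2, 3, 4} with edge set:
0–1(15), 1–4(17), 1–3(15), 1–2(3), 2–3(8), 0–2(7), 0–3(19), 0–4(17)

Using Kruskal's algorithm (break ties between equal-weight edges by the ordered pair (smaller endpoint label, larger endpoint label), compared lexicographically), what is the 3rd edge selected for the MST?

Sort edges by weight, then run Kruskal:
1–2 (3): add — endpoints in different components.
0–2 (7): add — endpoints in different components.
2–3 (8): add — endpoints in different components.
0–1 (15): skip — 0 and 1 already connected.
1–3 (15): skip — 1 and 3 already connected.
0–4 (17): add — endpoints in different components.
The 3rd edge added is 2–3.

2-3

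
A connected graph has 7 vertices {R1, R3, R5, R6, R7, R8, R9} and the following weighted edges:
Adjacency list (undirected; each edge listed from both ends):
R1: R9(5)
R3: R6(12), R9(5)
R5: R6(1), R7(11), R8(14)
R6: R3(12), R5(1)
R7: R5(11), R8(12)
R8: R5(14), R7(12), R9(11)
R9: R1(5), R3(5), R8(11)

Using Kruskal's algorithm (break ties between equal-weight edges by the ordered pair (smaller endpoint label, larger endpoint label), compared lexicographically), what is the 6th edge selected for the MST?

R3-R6

Kruskal: consider edges lightest-first.
R5-R6 (1): add — endpoints in different components.
R1-R9 (5): add — endpoints in different components.
R3-R9 (5): add — endpoints in different components.
R5-R7 (11): add — endpoints in different components.
R8-R9 (11): add — endpoints in different components.
R3-R6 (12): add — endpoints in different components.
The 6th edge added is R3-R6.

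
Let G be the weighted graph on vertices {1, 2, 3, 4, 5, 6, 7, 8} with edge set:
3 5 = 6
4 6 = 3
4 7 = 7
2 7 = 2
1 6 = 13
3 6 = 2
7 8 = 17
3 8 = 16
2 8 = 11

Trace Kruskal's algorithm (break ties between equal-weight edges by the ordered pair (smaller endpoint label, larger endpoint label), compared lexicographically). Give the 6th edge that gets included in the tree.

2-8

Sort edges by weight, then run Kruskal:
2 7 (2): add — endpoints in different components.
3 6 (2): add — endpoints in different components.
4 6 (3): add — endpoints in different components.
3 5 (6): add — endpoints in different components.
4 7 (7): add — endpoints in different components.
2 8 (11): add — endpoints in different components.
1 6 (13): add — endpoints in different components.
The 6th edge added is 2 8.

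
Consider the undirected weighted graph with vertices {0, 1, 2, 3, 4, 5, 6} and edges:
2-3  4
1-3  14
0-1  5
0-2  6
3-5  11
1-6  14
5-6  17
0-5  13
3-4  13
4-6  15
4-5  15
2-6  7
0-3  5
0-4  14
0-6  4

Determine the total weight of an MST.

Prim, starting at 6.
Step 1: cheapest edge leaving the tree is 0-6 (4); add 0.
Step 2: cheapest edge leaving the tree is 0-1 (5); add 1.
Step 3: cheapest edge leaving the tree is 0-3 (5); add 3.
Step 4: cheapest edge leaving the tree is 2-3 (4); add 2.
Step 5: cheapest edge leaving the tree is 3-5 (11); add 5.
Step 6: cheapest edge leaving the tree is 3-4 (13); add 4.
MST edges: 0-6, 0-1, 0-3, 2-3, 3-5, 3-4; total weight 4+5+5+4+11+13 = 42.

42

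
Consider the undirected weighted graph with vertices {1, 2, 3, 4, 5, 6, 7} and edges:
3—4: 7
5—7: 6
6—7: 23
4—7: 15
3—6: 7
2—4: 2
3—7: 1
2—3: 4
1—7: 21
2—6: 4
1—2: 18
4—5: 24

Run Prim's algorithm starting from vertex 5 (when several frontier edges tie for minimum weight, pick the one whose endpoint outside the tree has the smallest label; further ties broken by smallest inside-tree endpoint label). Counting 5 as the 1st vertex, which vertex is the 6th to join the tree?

6

Prim, starting at 5.
Step 1: frontier [5—7 6, 4—5 24] → take 5—7 (6); add 7.
Step 2: frontier [4—5 24, 3—7 1, 4—7 15, 1—7 21, 6—7 23] → take 3—7 (1); add 3.
Step 3: frontier [2—3 4, 3—4 7, 3—6 7, 4—5 24, 4—7 15, 1—7 21, 6—7 23] → take 2—3 (4); add 2.
Step 4: frontier [2—4 2, 2—6 4, 1—2 18, 3—4 7, 3—6 7, 4—5 24, 4—7 15, 1—7 21, 6—7 23] → take 2—4 (2); add 4.
Step 5: frontier [2—6 4, 1—2 18, 3—6 7, 1—7 21, 6—7 23] → take 2—6 (4); add 6.
Step 6: frontier [1—2 18, 1—7 21] → take 1—2 (18); add 1.
Vertex order: 5, 7, 3, 2, 4, 6, 1. The 6th vertex is 6.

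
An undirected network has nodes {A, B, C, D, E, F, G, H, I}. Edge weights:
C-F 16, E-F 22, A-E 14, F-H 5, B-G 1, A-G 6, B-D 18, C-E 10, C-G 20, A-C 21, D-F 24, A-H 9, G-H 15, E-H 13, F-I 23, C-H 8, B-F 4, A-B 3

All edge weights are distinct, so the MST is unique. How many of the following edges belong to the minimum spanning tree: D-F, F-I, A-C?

1

Kruskal's algorithm — process edges by increasing weight (ties by edge label):
B-G (1): add — endpoints in different components.
A-B (3): add — endpoints in different components.
B-F (4): add — endpoints in different components.
F-H (5): add — endpoints in different components.
A-G (6): skip — A and G already connected.
C-H (8): add — endpoints in different components.
A-H (9): skip — A and H already connected.
C-E (10): add — endpoints in different components.
E-H (13): skip — E and H already connected.
A-E (14): skip — A and E already connected.
G-H (15): skip — G and H already connected.
C-F (16): skip — C and F already connected.
B-D (18): add — endpoints in different components.
C-G (20): skip — C and G already connected.
A-C (21): skip — A and C already connected.
E-F (22): skip — E and F already connected.
F-I (23): add — endpoints in different components.
MST edge set: {B-G, A-B, B-F, F-H, C-H, C-E, B-D, F-I}.
Of the listed edges, {F-I} are in the MST → 1.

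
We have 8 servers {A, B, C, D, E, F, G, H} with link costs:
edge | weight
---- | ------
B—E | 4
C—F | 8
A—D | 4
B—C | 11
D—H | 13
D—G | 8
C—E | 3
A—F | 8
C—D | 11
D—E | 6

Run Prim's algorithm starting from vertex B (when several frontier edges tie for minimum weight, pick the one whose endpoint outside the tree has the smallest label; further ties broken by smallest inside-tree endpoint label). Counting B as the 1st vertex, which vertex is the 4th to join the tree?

Grow the tree from B using Prim:
Step 1: cheapest edge leaving the tree is B—E (4); add E.
Step 2: cheapest edge leaving the tree is C—E (3); add C.
Step 3: cheapest edge leaving the tree is D—E (6); add D.
Step 4: cheapest edge leaving the tree is A—D (4); add A.
Step 5: cheapest edge leaving the tree is A—F (8); add F.
Step 6: cheapest edge leaving the tree is D—G (8); add G.
Step 7: cheapest edge leaving the tree is D—H (13); add H.
Vertex order: B, E, C, D, A, F, G, H. The 4th vertex is D.

D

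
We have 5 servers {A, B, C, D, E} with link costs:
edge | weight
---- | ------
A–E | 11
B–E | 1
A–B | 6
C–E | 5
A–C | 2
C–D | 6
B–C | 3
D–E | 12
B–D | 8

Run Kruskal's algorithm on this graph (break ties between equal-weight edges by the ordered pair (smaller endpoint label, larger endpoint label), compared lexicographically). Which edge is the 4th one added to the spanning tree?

Kruskal: consider edges lightest-first.
B–E (1): add. Components now {A} {B,E} {C} {D}
A–C (2): add. Components now {A,C} {B,E} {D}
B–C (3): add. Components now {A,B,C,E} {D}
C–E (5): skip — C and E already connected.
A–B (6): skip — A and B already connected.
C–D (6): add. Components now {A,B,C,D,E}
The 4th edge added is C–D.

C-D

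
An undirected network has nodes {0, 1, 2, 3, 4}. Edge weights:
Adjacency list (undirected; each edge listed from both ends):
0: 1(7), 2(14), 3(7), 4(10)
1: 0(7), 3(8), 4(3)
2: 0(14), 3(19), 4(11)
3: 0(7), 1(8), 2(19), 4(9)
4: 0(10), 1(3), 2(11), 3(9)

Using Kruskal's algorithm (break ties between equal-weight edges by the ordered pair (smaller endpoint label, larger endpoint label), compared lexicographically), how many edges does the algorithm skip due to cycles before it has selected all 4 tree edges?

Kruskal: consider edges lightest-first.
1–4 (3): add. Components now {0} {1,4} {2} {3}
0–1 (7): add. Components now {0,1,4} {2} {3}
0–3 (7): add. Components now {0,1,3,4} {2}
1–3 (8): skip — 1 and 3 already connected.
3–4 (9): skip — 3 and 4 already connected.
0–4 (10): skip — 0 and 4 already connected.
2–4 (11): add. Components now {0,1,2,3,4}
Edges rejected before the tree was complete: 3.

3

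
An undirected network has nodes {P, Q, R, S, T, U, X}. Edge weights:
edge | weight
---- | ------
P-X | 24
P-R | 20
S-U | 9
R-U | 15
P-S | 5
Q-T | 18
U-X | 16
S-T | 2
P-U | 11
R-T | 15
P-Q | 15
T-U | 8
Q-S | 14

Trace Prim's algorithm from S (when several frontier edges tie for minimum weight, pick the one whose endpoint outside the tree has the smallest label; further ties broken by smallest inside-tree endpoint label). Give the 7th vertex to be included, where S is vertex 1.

Prim's algorithm from S:
Step 1: frontier [S-T 2, P-S 5, S-U 9, Q-S 14] → take S-T (2); add T.
Step 2: frontier [P-S 5, S-U 9, Q-S 14, T-U 8, R-T 15, Q-T 18] → take P-S (5); add P.
Step 3: frontier [P-U 11, P-Q 15, P-R 20, P-X 24, S-U 9, Q-S 14, T-U 8, R-T 15, Q-T 18] → take T-U (8); add U.
Step 4: frontier [P-Q 15, P-R 20, P-X 24, Q-S 14, R-T 15, Q-T 18, R-U 15, U-X 16] → take Q-S (14); add Q.
Step 5: frontier [P-R 20, P-X 24, R-T 15, R-U 15, U-X 16] → take R-T (15); add R.
Step 6: frontier [P-X 24, U-X 16] → take U-X (16); add X.
Vertex order: S, T, P, U, Q, R, X. The 7th vertex is X.

X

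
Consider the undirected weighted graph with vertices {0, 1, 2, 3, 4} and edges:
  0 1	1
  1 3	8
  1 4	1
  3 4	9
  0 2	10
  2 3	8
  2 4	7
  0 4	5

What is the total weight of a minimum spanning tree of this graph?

17

Sort edges by weight, then run Kruskal:
0 1 (1): add. Components now {0,1} {2} {3} {4}
1 4 (1): add. Components now {0,1,4} {2} {3}
0 4 (5): skip — 0 and 4 already connected.
2 4 (7): add. Components now {0,1,2,4} {3}
1 3 (8): add. Components now {0,1,2,3,4}
MST edges: 0 1, 1 4, 2 4, 1 3; total weight 1+1+7+8 = 17.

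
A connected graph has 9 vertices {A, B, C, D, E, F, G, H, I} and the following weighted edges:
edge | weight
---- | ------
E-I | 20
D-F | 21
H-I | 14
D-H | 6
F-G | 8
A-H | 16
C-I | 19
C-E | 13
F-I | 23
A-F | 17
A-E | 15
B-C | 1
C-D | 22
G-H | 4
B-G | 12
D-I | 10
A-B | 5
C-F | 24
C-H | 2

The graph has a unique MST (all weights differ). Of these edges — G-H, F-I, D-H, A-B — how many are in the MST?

Kruskal: consider edges lightest-first.
B-C (1): add — endpoints in different components.
C-H (2): add — endpoints in different components.
G-H (4): add — endpoints in different components.
A-B (5): add — endpoints in different components.
D-H (6): add — endpoints in different components.
F-G (8): add — endpoints in different components.
D-I (10): add — endpoints in different components.
B-G (12): skip — B and G already connected.
C-E (13): add — endpoints in different components.
MST edge set: {B-C, C-H, G-H, A-B, D-H, F-G, D-I, C-E}.
Of the listed edges, {G-H, D-H, A-B} are in the MST → 3.

3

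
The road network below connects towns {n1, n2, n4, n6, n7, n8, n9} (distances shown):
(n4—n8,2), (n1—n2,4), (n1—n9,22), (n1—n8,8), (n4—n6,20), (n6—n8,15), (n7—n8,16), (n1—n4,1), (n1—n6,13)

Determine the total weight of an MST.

Kruskal's algorithm — process edges by increasing weight (ties by edge label):
n1—n4 (1): add. Components now {n8} {n1,n4} {n7} {n6} {n9} {n2}
n4—n8 (2): add. Components now {n1,n4,n8} {n7} {n6} {n9} {n2}
n1—n2 (4): add. Components now {n1,n2,n4,n8} {n7} {n6} {n9}
n1—n8 (8): skip — n8 and n1 already connected.
n1—n6 (13): add. Components now {n1,n2,n4,n6,n8} {n7} {n9}
n6—n8 (15): skip — n8 and n6 already connected.
n7—n8 (16): add. Components now {n1,n2,n4,n6,n7,n8} {n9}
n4—n6 (20): skip — n6 and n4 already connected.
n1—n9 (22): add. Components now {n1,n2,n4,n6,n7,n8,n9}
MST edges: n1—n4, n4—n8, n1—n2, n1—n6, n7—n8, n1—n9; total weight 1+2+4+13+16+22 = 58.

58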